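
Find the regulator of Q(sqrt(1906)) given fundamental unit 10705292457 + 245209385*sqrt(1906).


epsilon = 10705292457 + 245209385*sqrt(1906)
= 2.1411e+10
R = ln(2.1411e+10)
= 23.7872

23.7872


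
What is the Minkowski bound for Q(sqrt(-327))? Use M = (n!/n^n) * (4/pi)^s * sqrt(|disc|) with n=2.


d = -327, d mod 4 = 1, so disc(K) = d = -327; |disc(K)| = 327
Imaginary quadratic field, so n = 2, s = r2 = 1, r1 = 0
M = (n!/n^n) * (4/pi)^s * sqrt(|disc(K)|) = (2!/2^2) * (4/pi)^1 * sqrt(327)
= 0.5 * 1.273240 * 18.083141
= 11.5121

11.5121


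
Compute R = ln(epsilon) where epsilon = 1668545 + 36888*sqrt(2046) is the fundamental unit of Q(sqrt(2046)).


epsilon = 1668545 + 36888*sqrt(2046)
= 3.3371e+06
R = ln(3.3371e+06)
= 15.0206

15.0206


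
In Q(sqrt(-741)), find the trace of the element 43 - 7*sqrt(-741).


Tr(a + b*sqrt(d)) = (a + b*sqrt(d)) + (a - b*sqrt(d)) = 2a
= 2 * (43)
= 86

86


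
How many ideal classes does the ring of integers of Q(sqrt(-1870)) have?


K = Q(sqrt(-1870)). d mod 4 = 2, so D = disc(K) = 4d = -7480
h(K) equals the number of primitive reduced positive-definite forms (a, b, c) = a*x^2 + b*x*y + c*y^2 with b^2 - 4ac = D,
where reduced means |b| <= a <= c, with b >= 0 whenever |b| = a or a = c, and primitive means gcd(a, b, c) = 1.
Reduced forces 3a^2 <= |D| = 7480, so 1 <= a <= 49; b must have the parity of D, and c = (b^2 - D)/(4a) must be an integer >= a.
Enumerate a = 1..49, b in [-a, a]:
  a=1: (1, 0, 1870)  [1]
  a=2: (2, 0, 935)  [1]
  a=3..4: none
  a=5: (5, 0, 374)  [1]
  a=6..9: none
  a=10: (10, 0, 187)  [1]
  a=11: (11, 0, 170)  [1]
  a=12..16: none
  a=17: (17, 0, 110)  [1]
  a=18: none
  a=19: (19, -14, 101), (19, 14, 101)  [2]
  a=20..21: none
  a=22: (22, 0, 85)  [1]
  a=23: (23, -8, 82), (23, 8, 82)  [2]
  a=24..33: none
  a=34: (34, 0, 55)  [1]
  a=35..37: none
  a=38: (38, -24, 53), (38, 24, 53)  [2]
  a=39..40: none
  a=41: (41, -8, 46), (41, 8, 46)  [2]
  a=42..49: none
Total reduced forms: 1 + 1 + 1 + 1 + 1 + 1 + 2 + 1 + 2 + 1 + 2 + 2 = 16
h = 16

16


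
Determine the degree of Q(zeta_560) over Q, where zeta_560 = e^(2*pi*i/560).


The degree equals Euler's totient phi(560).
560 = 2^4 * 5 * 7
phi(560) = 192

192


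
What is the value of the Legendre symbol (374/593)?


p = 593 is prime, so compute (374/593) with the reciprocity algorithm (Jacobi-symbol steps: pull out 2s via (2/n), flip via reciprocity, reduce):
  pull out 2: (2/593) = +1  (since 593 mod 8 = 1)
  reciprocity: (187/593) -> +(593/187)
  reduce: (32/187)
  pull out 2: (2/187) = -1  (since 187 mod 8 = 3)
  pull out 2: (2/187) = -1  (since 187 mod 8 = 3)
  pull out 2: (2/187) = -1  (since 187 mod 8 = 3)
  pull out 2: (2/187) = -1  (since 187 mod 8 = 3)
  pull out 2: (2/187) = -1  (since 187 mod 8 = 3)
  (1/187) = 1
Product of signs = -1
(374/593) = -1

-1


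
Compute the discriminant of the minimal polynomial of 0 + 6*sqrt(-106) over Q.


The element 0 + 6*sqrt(-106) has minimal polynomial:
x^2 + 0*x + 3816
Discriminant = (0)^2 - 4*(3816)
= 0 - 15264
= -15264

-15264


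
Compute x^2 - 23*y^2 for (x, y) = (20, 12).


x^2 - d*y^2
= 20^2 - 23*12^2
= 400 - 3312
= -2912

-2912


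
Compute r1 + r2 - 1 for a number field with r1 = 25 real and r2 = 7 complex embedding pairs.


By Dirichlet's unit theorem:
rank = r1 + r2 - 1
= 25 + 7 - 1
= 31

31


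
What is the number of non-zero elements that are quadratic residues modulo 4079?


For prime p, the number of non-zero quadratic residues is (p-1)/2.
= (4079-1)/2
= 2039

2039


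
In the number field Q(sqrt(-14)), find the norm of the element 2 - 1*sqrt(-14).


N(a + b*sqrt(d)) = a^2 - d*b^2
= (2)^2 - (-14)*(-1)^2
= 4 + 14
= 18

18


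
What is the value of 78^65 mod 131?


p = 131 is prime and the exponent is (p-1)/2 = 65, so by Euler's criterion 78^65 = (78/131) = +1 or -1 mod 131.
Compute by square-and-multiply:
  65 = 64 + 1 (binary 1000001)
  Repeated squaring mod 131: 78^1 = 78, 78^2 = 58, 78^4 = 89, 78^8 = 61, 78^16 = 53, 78^32 = 58, 78^64 = 89
  78^65 = 78^64 * 78^1 = 89 * 78 mod 131
    89 * 78 = 6942 = 130 mod 131
  78^65 = 130 mod 131
Result 130 = p - 1 = -1 mod 131: 78 is a quadratic non-residue mod 131. As a residue in [0, p-1] the value is 130.
78^65 mod 131 = 130

130


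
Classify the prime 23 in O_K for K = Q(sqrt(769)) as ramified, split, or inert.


K = Q(sqrt(769)). Since d mod 4 = 1, disc(K) = 769.
Check p | disc: 769 mod 23 = 10.
p does not divide disc. Compute Legendre symbol (d/p):
10^((23-1)/2) mod 23 = -1
(d/p) = -1, so p is inert: (p) stays prime with e=1, f=2, g=1.
Therefore p is inert.

inert


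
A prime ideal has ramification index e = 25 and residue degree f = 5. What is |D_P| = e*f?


|D_P| = e * f
= 25 * 5
= 125

125


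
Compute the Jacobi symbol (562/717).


Compute (562/717) via quadratic reciprocity:
  pull out 2: (2/717) = -1  (since 717 mod 8 = 5)
  reciprocity: (281/717) -> +(717/281)
  reduce: (155/281)
  reciprocity: (155/281) -> +(281/155)
  reduce: (126/155)
  pull out 2: (2/155) = -1  (since 155 mod 8 = 3)
  reciprocity: (63/155) -> -(155/63)
  reduce: (29/63)
  reciprocity: (29/63) -> +(63/29)
  reduce: (5/29)
  reciprocity: (5/29) -> +(29/5)
  reduce: (4/5)
  pull out 2: (2/5) = -1  (since 5 mod 8 = 5)
  pull out 2: (2/5) = -1  (since 5 mod 8 = 5)
  (1/5) = 1
Product of signs = -1

-1


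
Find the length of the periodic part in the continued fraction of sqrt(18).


Run the CF algorithm for sqrt(18).
a_0 = floor(sqrt(18)) = 4; set m_0=0, q_0=1.
Recurrence: m' = q*a - m,  q' = (d - m'^2)/q,  a' = floor((a_0 + m')/q').
  step 1: m=4, q=2, a=4
  step 2: m=4, q=1, a=8
a_2 = 2*a_0 = 8, so the period closes here.
sqrt(18) = [4; 4, 8]
Period length = 2

2


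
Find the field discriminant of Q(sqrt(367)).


For K = Q(sqrt(d)) with d squarefree: disc(K) = d if d = 1 mod 4, and disc(K) = 4d if d = 2 or 3 mod 4.
Here d = 367, and d mod 4 = 3.
d = 3 mod 4, not 1 (O_K = Z[sqrt(d)]), so disc(K) = 4d = 4 * (367) = 1468

1468


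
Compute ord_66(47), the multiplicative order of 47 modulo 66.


We want ord_66(47), the smallest k >= 1 with 47^k = 1 mod 66.
n = 66 = 2 * 3 * 11, phi(66) = 20; the order divides phi(n).
Divisors of 20: 1, 2, 4, 5, 10, 20
Repeated squaring mod 66: 47^1 = 47, 47^2 = 31, 47^4 = 37, 47^8 = 49, 47^16 = 25
Test divisors in increasing order:
  k=1: 47^1 = 47 mod 66
  k=2: 47^2 = 31 mod 66
  k=4: 47^4 = 37 mod 66
  k=5: 47^5 = 37 * 47 = 23 mod 66
  k=10: 47^10 = 49 * 31 = 1 mod 66  <- first divisor giving 1
Order = 10

10


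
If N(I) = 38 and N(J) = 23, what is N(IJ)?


N(IJ) = N(I) * N(J)
= 38 * 23
= 874

874


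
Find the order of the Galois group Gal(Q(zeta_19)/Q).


|Gal(Q(zeta_19)/Q)| = phi(19)
= 18

18


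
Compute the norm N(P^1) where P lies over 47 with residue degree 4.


N(P^a) = p^(a*f)
= 47^(1*4)
= 47^4
= 4879681

4879681


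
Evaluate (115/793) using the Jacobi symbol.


Compute (115/793) via quadratic reciprocity:
  reciprocity: (115/793) -> +(793/115)
  reduce: (103/115)
  reciprocity: (103/115) -> -(115/103)
  reduce: (12/103)
  pull out 2: (2/103) = +1  (since 103 mod 8 = 7)
  pull out 2: (2/103) = +1  (since 103 mod 8 = 7)
  reciprocity: (3/103) -> -(103/3)
  reduce: (1/3)
  (1/3) = 1
Product of signs = 1

1


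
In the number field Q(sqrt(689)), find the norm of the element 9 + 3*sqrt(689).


N(a + b*sqrt(d)) = a^2 - d*b^2
= (9)^2 - (689)*(3)^2
= 81 - 6201
= -6120

-6120


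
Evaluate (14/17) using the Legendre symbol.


p = 17 is prime, so compute (14/17) with the reciprocity algorithm (Jacobi-symbol steps: pull out 2s via (2/n), flip via reciprocity, reduce):
  pull out 2: (2/17) = +1  (since 17 mod 8 = 1)
  reciprocity: (7/17) -> +(17/7)
  reduce: (3/7)
  reciprocity: (3/7) -> -(7/3)
  reduce: (1/3)
  (1/3) = 1
Product of signs = -1
(14/17) = -1

-1


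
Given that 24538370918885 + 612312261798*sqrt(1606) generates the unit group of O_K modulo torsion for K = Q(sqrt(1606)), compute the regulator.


epsilon = 24538370918885 + 612312261798*sqrt(1606)
= 4.9077e+13
R = ln(4.9077e+13)
= 31.5244

31.5244


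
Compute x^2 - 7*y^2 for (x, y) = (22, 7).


x^2 - d*y^2
= 22^2 - 7*7^2
= 484 - 343
= 141

141


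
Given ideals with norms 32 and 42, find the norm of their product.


N(IJ) = N(I) * N(J)
= 32 * 42
= 1344

1344


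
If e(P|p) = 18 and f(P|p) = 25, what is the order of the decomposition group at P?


|D_P| = e * f
= 18 * 25
= 450

450


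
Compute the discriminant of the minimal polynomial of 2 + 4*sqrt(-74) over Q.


The element 2 + 4*sqrt(-74) has minimal polynomial:
x^2 - 4*x + 1188
Discriminant = (-4)^2 - 4*(1188)
= 16 - 4752
= -4736

-4736


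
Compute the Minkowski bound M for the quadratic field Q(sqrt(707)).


d = 707, d mod 4 = 3, so disc(K) = 4d = 2828; |disc(K)| = 2828
Real quadratic field, so n = 2, s = r2 = 0, r1 = 2
M = (n!/n^n) * (4/pi)^s * sqrt(|disc(K)|) = (2!/2^2) * (4/pi)^0 * sqrt(2828)
= 0.5 * 1.000000 * 53.178943
= 26.5895

26.5895


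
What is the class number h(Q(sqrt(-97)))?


K = Q(sqrt(-97)). d mod 4 = 3, so D = disc(K) = 4d = -388
h(K) equals the number of primitive reduced positive-definite forms (a, b, c) = a*x^2 + b*x*y + c*y^2 with b^2 - 4ac = D,
where reduced means |b| <= a <= c, with b >= 0 whenever |b| = a or a = c, and primitive means gcd(a, b, c) = 1.
Reduced forces 3a^2 <= |D| = 388, so 1 <= a <= 11; b must have the parity of D, and c = (b^2 - D)/(4a) must be an integer >= a.
Enumerate a = 1..11, b in [-a, a]:
  a=1: (1, 0, 97)  [1]
  a=2: (2, 2, 49)  [1]
  a=3..6: none
  a=7: (7, -2, 14), (7, 2, 14)  [2]
  a=8..11: none
Total reduced forms: 1 + 1 + 2 = 4
h = 4

4


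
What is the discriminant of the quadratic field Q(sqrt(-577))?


For K = Q(sqrt(d)) with d squarefree: disc(K) = d if d = 1 mod 4, and disc(K) = 4d if d = 2 or 3 mod 4.
Here d = -577, and d mod 4 = 3.
d = 3 mod 4, not 1 (O_K = Z[sqrt(d)]), so disc(K) = 4d = 4 * (-577) = -2308

-2308


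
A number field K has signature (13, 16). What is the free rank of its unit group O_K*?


By Dirichlet's unit theorem:
rank = r1 + r2 - 1
= 13 + 16 - 1
= 28

28


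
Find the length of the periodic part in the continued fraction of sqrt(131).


Run the CF algorithm for sqrt(131).
a_0 = floor(sqrt(131)) = 11; set m_0=0, q_0=1.
Recurrence: m' = q*a - m,  q' = (d - m'^2)/q,  a' = floor((a_0 + m')/q').
  step 1: m=11, q=10, a=2
  step 2: m=9, q=5, a=4
  step 3: m=11, q=2, a=11
  step 4: m=11, q=5, a=4
  step 5: m=9, q=10, a=2
  step 6: m=11, q=1, a=22
a_6 = 2*a_0 = 22, so the period closes here.
sqrt(131) = [11; 2, 4, 11, 4, 2, 22]
Period length = 6

6


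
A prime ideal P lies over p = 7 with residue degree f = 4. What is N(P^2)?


N(P^a) = p^(a*f)
= 7^(2*4)
= 7^8
= 5764801

5764801


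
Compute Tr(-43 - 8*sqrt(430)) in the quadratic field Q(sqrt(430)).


Tr(a + b*sqrt(d)) = (a + b*sqrt(d)) + (a - b*sqrt(d)) = 2a
= 2 * (-43)
= -86

-86


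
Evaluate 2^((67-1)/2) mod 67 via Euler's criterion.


p = 67 is prime and the exponent is (p-1)/2 = 33, so by Euler's criterion 2^33 = (2/67) = +1 or -1 mod 67.
Compute by square-and-multiply:
  33 = 32 + 1 (binary 100001)
  Repeated squaring mod 67: 2^1 = 2, 2^2 = 4, 2^4 = 16, 2^8 = 55, 2^16 = 10, 2^32 = 33
  2^33 = 2^32 * 2^1 = 33 * 2 mod 67
    33 * 2 = 66 = 66 mod 67
  2^33 = 66 mod 67
Result 66 = p - 1 = -1 mod 67: 2 is a quadratic non-residue mod 67. As a residue in [0, p-1] the value is 66.
2^33 mod 67 = 66

66


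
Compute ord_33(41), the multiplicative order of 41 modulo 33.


We want ord_33(41), the smallest k >= 1 with 41^k = 1 mod 33.
n = 33 = 3 * 11, phi(33) = 20; the order divides phi(n).
Divisors of 20: 1, 2, 4, 5, 10, 20
Repeated squaring mod 33: 41^1 = 8, 41^2 = 31, 41^4 = 4, 41^8 = 16, 41^16 = 25
Test divisors in increasing order:
  k=1: 41^1 = 8 mod 33
  k=2: 41^2 = 31 mod 33
  k=4: 41^4 = 4 mod 33
  k=5: 41^5 = 4 * 8 = 32 mod 33
  k=10: 41^10 = 16 * 31 = 1 mod 33  <- first divisor giving 1
Order = 10

10


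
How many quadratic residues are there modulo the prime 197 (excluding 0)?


For prime p, the number of non-zero quadratic residues is (p-1)/2.
= (197-1)/2
= 98

98


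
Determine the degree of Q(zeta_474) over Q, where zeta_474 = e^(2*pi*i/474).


The degree equals Euler's totient phi(474).
474 = 2 * 3 * 79
phi(474) = 156

156


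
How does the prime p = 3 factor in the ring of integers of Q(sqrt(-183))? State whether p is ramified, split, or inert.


K = Q(sqrt(-183)). Since d mod 4 = 1, disc(K) = -183.
Check p | disc: -183 mod 3 = 0.
p divides disc, so p ramifies: (p) = P^2 with e=2, f=1, g=1.
Therefore p is ramified.

ramified


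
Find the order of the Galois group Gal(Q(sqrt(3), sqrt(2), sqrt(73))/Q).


The 3 square roots of distinct primes are multiplicatively independent over Q,
so [K:Q] = 2^3 and Gal(K/Q) is isomorphic to (Z/2Z)^3.
|Gal| = 2^3 = 8

8


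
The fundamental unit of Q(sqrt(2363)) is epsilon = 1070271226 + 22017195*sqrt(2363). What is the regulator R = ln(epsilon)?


epsilon = 1070271226 + 22017195*sqrt(2363)
= 2.1405e+09
R = ln(2.1405e+09)
= 21.4843

21.4843


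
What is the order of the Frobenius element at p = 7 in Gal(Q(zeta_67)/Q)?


The Frobenius at p in Gal(Q(zeta_n)/Q) = (Z/nZ)* is the class of p, so its order is ord_67(7), the smallest k >= 1 with 7^k = 1 mod 67.
n = 67 = 67, phi(67) = 66; the order divides phi(n).
Divisors of 66: 1, 2, 3, 6, 11, 22, 33, 66
Repeated squaring mod 67: 7^1 = 7, 7^2 = 49, 7^4 = 56, 7^8 = 54, 7^16 = 35, 7^32 = 19, 7^64 = 26
Test divisors in increasing order:
  k=1: 7^1 = 7 mod 67
  k=2: 7^2 = 49 mod 67
  k=3: 7^3 = 49 * 7 = 8 mod 67
  k=6: 7^6 = 56 * 49 = 64 mod 67
  k=11: 7^11 = 54 * 49 * 7 = 30 mod 67
  k=22: 7^22 = 35 * 56 * 49 = 29 mod 67
  k=33: 7^33 = 19 * 7 = 66 mod 67
  k=66: 7^66 = 26 * 49 = 1 mod 67  <- first divisor giving 1
Order = 66

66


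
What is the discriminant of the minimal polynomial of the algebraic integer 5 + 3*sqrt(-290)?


The element 5 + 3*sqrt(-290) has minimal polynomial:
x^2 - 10*x + 2635
Discriminant = (-10)^2 - 4*(2635)
= 100 - 10540
= -10440

-10440


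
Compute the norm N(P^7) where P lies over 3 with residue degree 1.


N(P^a) = p^(a*f)
= 3^(7*1)
= 3^7
= 2187

2187


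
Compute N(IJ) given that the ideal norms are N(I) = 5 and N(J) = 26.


N(IJ) = N(I) * N(J)
= 5 * 26
= 130

130


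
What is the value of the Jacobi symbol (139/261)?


Compute (139/261) via quadratic reciprocity:
  reciprocity: (139/261) -> +(261/139)
  reduce: (122/139)
  pull out 2: (2/139) = -1  (since 139 mod 8 = 3)
  reciprocity: (61/139) -> +(139/61)
  reduce: (17/61)
  reciprocity: (17/61) -> +(61/17)
  reduce: (10/17)
  pull out 2: (2/17) = +1  (since 17 mod 8 = 1)
  reciprocity: (5/17) -> +(17/5)
  reduce: (2/5)
  pull out 2: (2/5) = -1  (since 5 mod 8 = 5)
  (1/5) = 1
Product of signs = 1

1


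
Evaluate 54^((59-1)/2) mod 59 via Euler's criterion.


p = 59 is prime and the exponent is (p-1)/2 = 29, so by Euler's criterion 54^29 = (54/59) = +1 or -1 mod 59.
Compute by square-and-multiply:
  29 = 16 + 8 + 4 + 1 (binary 11101)
  Repeated squaring mod 59: 54^1 = 54, 54^2 = 25, 54^4 = 35, 54^8 = 45, 54^16 = 19
  54^29 = 54^16 * 54^8 * 54^4 * 54^1 = 19 * 45 * 35 * 54 mod 59
    19 * 45 = 855 = 29 mod 59
    29 * 35 = 1015 = 12 mod 59
    12 * 54 = 648 = 58 mod 59
  54^29 = 58 mod 59
Result 58 = p - 1 = -1 mod 59: 54 is a quadratic non-residue mod 59. As a residue in [0, p-1] the value is 58.
54^29 mod 59 = 58

58


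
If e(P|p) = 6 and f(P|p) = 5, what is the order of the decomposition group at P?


|D_P| = e * f
= 6 * 5
= 30

30


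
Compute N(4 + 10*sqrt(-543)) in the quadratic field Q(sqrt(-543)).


N(a + b*sqrt(d)) = a^2 - d*b^2
= (4)^2 - (-543)*(10)^2
= 16 + 54300
= 54316

54316


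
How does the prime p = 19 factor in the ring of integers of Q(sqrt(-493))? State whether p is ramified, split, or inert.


K = Q(sqrt(-493)). Since d mod 4 = 3, disc(K) = -1972.
Check p | disc: -1972 mod 19 = 4.
p does not divide disc. Compute Legendre symbol (d/p):
1^((19-1)/2) mod 19 = 1
(d/p) = 1, so p splits: (p) = P*P' with e=1, f=1, g=2.
Therefore p is split.

split


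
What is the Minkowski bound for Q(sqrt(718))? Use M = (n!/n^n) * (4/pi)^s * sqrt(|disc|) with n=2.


d = 718, d mod 4 = 2, so disc(K) = 4d = 2872; |disc(K)| = 2872
Real quadratic field, so n = 2, s = r2 = 0, r1 = 2
M = (n!/n^n) * (4/pi)^s * sqrt(|disc(K)|) = (2!/2^2) * (4/pi)^0 * sqrt(2872)
= 0.5 * 1.000000 * 53.591044
= 26.7955

26.7955


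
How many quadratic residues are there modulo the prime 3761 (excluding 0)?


For prime p, the number of non-zero quadratic residues is (p-1)/2.
= (3761-1)/2
= 1880

1880


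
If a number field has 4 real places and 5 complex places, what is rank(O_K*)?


By Dirichlet's unit theorem:
rank = r1 + r2 - 1
= 4 + 5 - 1
= 8

8


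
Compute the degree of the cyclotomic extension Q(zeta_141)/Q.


The degree equals Euler's totient phi(141).
141 = 3 * 47
phi(141) = 92

92


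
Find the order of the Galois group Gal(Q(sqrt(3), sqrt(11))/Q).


The 2 square roots of distinct primes are multiplicatively independent over Q,
so [K:Q] = 2^2 and Gal(K/Q) is isomorphic to (Z/2Z)^2.
|Gal| = 2^2 = 4

4


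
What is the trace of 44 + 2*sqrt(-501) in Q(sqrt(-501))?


Tr(a + b*sqrt(d)) = (a + b*sqrt(d)) + (a - b*sqrt(d)) = 2a
= 2 * (44)
= 88

88


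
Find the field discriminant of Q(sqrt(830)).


For K = Q(sqrt(d)) with d squarefree: disc(K) = d if d = 1 mod 4, and disc(K) = 4d if d = 2 or 3 mod 4.
Here d = 830, and d mod 4 = 2.
d = 2 mod 4, not 1 (O_K = Z[sqrt(d)]), so disc(K) = 4d = 4 * (830) = 3320

3320


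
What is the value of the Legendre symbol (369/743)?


p = 743 is prime, so compute (369/743) with the reciprocity algorithm (Jacobi-symbol steps: pull out 2s via (2/n), flip via reciprocity, reduce):
  reciprocity: (369/743) -> +(743/369)
  reduce: (5/369)
  reciprocity: (5/369) -> +(369/5)
  reduce: (4/5)
  pull out 2: (2/5) = -1  (since 5 mod 8 = 5)
  pull out 2: (2/5) = -1  (since 5 mod 8 = 5)
  (1/5) = 1
Product of signs = 1
(369/743) = 1

1


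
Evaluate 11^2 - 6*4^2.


x^2 - d*y^2
= 11^2 - 6*4^2
= 121 - 96
= 25

25


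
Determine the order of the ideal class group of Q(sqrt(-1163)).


K = Q(sqrt(-1163)). d mod 4 = 1, so D = disc(K) = d = -1163
h(K) equals the number of primitive reduced positive-definite forms (a, b, c) = a*x^2 + b*x*y + c*y^2 with b^2 - 4ac = D,
where reduced means |b| <= a <= c, with b >= 0 whenever |b| = a or a = c, and primitive means gcd(a, b, c) = 1.
Reduced forces 3a^2 <= |D| = 1163, so 1 <= a <= 19; b must have the parity of D, and c = (b^2 - D)/(4a) must be an integer >= a.
Enumerate a = 1..19, b in [-a, a]:
  a=1: (1, 1, 291)  [1]
  a=2: none
  a=3: (3, -1, 97), (3, 1, 97)  [2]
  a=4..8: none
  a=9: (9, -5, 33), (9, 5, 33)  [2]
  a=10: none
  a=11: (11, -5, 27), (11, 5, 27)  [2]
  a=12..19: none
Total reduced forms: 1 + 2 + 2 + 2 = 7
h = 7

7


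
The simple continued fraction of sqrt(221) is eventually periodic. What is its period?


Run the CF algorithm for sqrt(221).
a_0 = floor(sqrt(221)) = 14; set m_0=0, q_0=1.
Recurrence: m' = q*a - m,  q' = (d - m'^2)/q,  a' = floor((a_0 + m')/q').
  step 1: m=14, q=25, a=1
  step 2: m=11, q=4, a=6
  step 3: m=13, q=13, a=2
  step 4: m=13, q=4, a=6
  step 5: m=11, q=25, a=1
  step 6: m=14, q=1, a=28
a_6 = 2*a_0 = 28, so the period closes here.
sqrt(221) = [14; 1, 6, 2, 6, 1, 28]
Period length = 6

6


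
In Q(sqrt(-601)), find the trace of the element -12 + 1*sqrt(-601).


Tr(a + b*sqrt(d)) = (a + b*sqrt(d)) + (a - b*sqrt(d)) = 2a
= 2 * (-12)
= -24

-24


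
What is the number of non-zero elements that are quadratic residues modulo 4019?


For prime p, the number of non-zero quadratic residues is (p-1)/2.
= (4019-1)/2
= 2009

2009


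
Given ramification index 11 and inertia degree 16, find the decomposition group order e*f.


|D_P| = e * f
= 11 * 16
= 176

176


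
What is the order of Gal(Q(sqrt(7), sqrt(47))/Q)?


The 2 square roots of distinct primes are multiplicatively independent over Q,
so [K:Q] = 2^2 and Gal(K/Q) is isomorphic to (Z/2Z)^2.
|Gal| = 2^2 = 4

4


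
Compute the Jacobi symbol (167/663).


Compute (167/663) via quadratic reciprocity:
  reciprocity: (167/663) -> -(663/167)
  reduce: (162/167)
  pull out 2: (2/167) = +1  (since 167 mod 8 = 7)
  reciprocity: (81/167) -> +(167/81)
  reduce: (5/81)
  reciprocity: (5/81) -> +(81/5)
  reduce: (1/5)
  (1/5) = 1
Product of signs = -1

-1


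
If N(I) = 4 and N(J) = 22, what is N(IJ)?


N(IJ) = N(I) * N(J)
= 4 * 22
= 88

88


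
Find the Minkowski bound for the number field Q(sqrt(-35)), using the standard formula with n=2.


d = -35, d mod 4 = 1, so disc(K) = d = -35; |disc(K)| = 35
Imaginary quadratic field, so n = 2, s = r2 = 1, r1 = 0
M = (n!/n^n) * (4/pi)^s * sqrt(|disc(K)|) = (2!/2^2) * (4/pi)^1 * sqrt(35)
= 0.5 * 1.273240 * 5.916080
= 3.7663

3.7663


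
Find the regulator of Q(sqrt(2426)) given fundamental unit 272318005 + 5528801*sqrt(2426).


epsilon = 272318005 + 5528801*sqrt(2426)
= 5.4464e+08
R = ln(5.4464e+08)
= 20.1156

20.1156


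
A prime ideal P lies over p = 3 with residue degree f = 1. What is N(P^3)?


N(P^a) = p^(a*f)
= 3^(3*1)
= 3^3
= 27

27


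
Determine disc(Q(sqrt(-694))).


For K = Q(sqrt(d)) with d squarefree: disc(K) = d if d = 1 mod 4, and disc(K) = 4d if d = 2 or 3 mod 4.
Here d = -694, and d mod 4 = 2.
d = 2 mod 4, not 1 (O_K = Z[sqrt(d)]), so disc(K) = 4d = 4 * (-694) = -2776

-2776


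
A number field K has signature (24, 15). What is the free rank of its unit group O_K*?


By Dirichlet's unit theorem:
rank = r1 + r2 - 1
= 24 + 15 - 1
= 38

38


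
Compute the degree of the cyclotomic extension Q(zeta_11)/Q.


The degree equals Euler's totient phi(11).
11 = 11
phi(11) = 10

10


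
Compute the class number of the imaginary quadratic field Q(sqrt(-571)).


K = Q(sqrt(-571)). d mod 4 = 1, so D = disc(K) = d = -571
h(K) equals the number of primitive reduced positive-definite forms (a, b, c) = a*x^2 + b*x*y + c*y^2 with b^2 - 4ac = D,
where reduced means |b| <= a <= c, with b >= 0 whenever |b| = a or a = c, and primitive means gcd(a, b, c) = 1.
Reduced forces 3a^2 <= |D| = 571, so 1 <= a <= 13; b must have the parity of D, and c = (b^2 - D)/(4a) must be an integer >= a.
Enumerate a = 1..13, b in [-a, a]:
  a=1: (1, 1, 143)  [1]
  a=2..4: none
  a=5: (5, -3, 29), (5, 3, 29)  [2]
  a=6..10: none
  a=11: (11, -1, 13), (11, 1, 13)  [2]
  a=12..13: none
Total reduced forms: 1 + 2 + 2 = 5
h = 5

5


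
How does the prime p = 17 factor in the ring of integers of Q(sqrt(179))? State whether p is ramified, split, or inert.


K = Q(sqrt(179)). Since d mod 4 = 3, disc(K) = 716.
Check p | disc: 716 mod 17 = 2.
p does not divide disc. Compute Legendre symbol (d/p):
9^((17-1)/2) mod 17 = 1
(d/p) = 1, so p splits: (p) = P*P' with e=1, f=1, g=2.
Therefore p is split.

split


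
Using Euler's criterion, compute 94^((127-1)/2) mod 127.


p = 127 is prime and the exponent is (p-1)/2 = 63, so by Euler's criterion 94^63 = (94/127) = +1 or -1 mod 127.
Compute by square-and-multiply:
  63 = 32 + 16 + 8 + 4 + 2 + 1 (binary 111111)
  Repeated squaring mod 127: 94^1 = 94, 94^2 = 73, 94^4 = 122, 94^8 = 25, 94^16 = 117, 94^32 = 100
  94^63 = 94^32 * 94^16 * 94^8 * 94^4 * 94^2 * 94^1 = 100 * 117 * 25 * 122 * 73 * 94 mod 127
    100 * 117 = 11700 = 16 mod 127
    16 * 25 = 400 = 19 mod 127
    19 * 122 = 2318 = 32 mod 127
    32 * 73 = 2336 = 50 mod 127
    50 * 94 = 4700 = 1 mod 127
  94^63 = 1 mod 127
Result 1: 94 is a quadratic residue mod 127.
94^63 mod 127 = 1

1


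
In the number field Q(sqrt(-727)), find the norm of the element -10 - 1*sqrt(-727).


N(a + b*sqrt(d)) = a^2 - d*b^2
= (-10)^2 - (-727)*(-1)^2
= 100 + 727
= 827

827


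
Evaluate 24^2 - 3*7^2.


x^2 - d*y^2
= 24^2 - 3*7^2
= 576 - 147
= 429

429


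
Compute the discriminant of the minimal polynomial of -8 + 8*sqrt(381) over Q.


The element -8 + 8*sqrt(381) has minimal polynomial:
x^2 + 16*x - 24320
Discriminant = (16)^2 - 4*(-24320)
= 256 + 97280
= 97536

97536


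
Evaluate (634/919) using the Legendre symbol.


p = 919 is prime, so compute (634/919) with the reciprocity algorithm (Jacobi-symbol steps: pull out 2s via (2/n), flip via reciprocity, reduce):
  pull out 2: (2/919) = +1  (since 919 mod 8 = 7)
  reciprocity: (317/919) -> +(919/317)
  reduce: (285/317)
  reciprocity: (285/317) -> +(317/285)
  reduce: (32/285)
  pull out 2: (2/285) = -1  (since 285 mod 8 = 5)
  pull out 2: (2/285) = -1  (since 285 mod 8 = 5)
  pull out 2: (2/285) = -1  (since 285 mod 8 = 5)
  pull out 2: (2/285) = -1  (since 285 mod 8 = 5)
  pull out 2: (2/285) = -1  (since 285 mod 8 = 5)
  (1/285) = 1
Product of signs = -1
(634/919) = -1

-1


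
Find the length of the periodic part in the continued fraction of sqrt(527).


Run the CF algorithm for sqrt(527).
a_0 = floor(sqrt(527)) = 22; set m_0=0, q_0=1.
Recurrence: m' = q*a - m,  q' = (d - m'^2)/q,  a' = floor((a_0 + m')/q').
  step 1: m=22, q=43, a=1
  step 2: m=21, q=2, a=21
  step 3: m=21, q=43, a=1
  step 4: m=22, q=1, a=44
a_4 = 2*a_0 = 44, so the period closes here.
sqrt(527) = [22; 1, 21, 1, 44]
Period length = 4

4


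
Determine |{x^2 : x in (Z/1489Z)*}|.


For prime p, the number of non-zero quadratic residues is (p-1)/2.
= (1489-1)/2
= 744

744


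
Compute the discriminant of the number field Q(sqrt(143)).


For K = Q(sqrt(d)) with d squarefree: disc(K) = d if d = 1 mod 4, and disc(K) = 4d if d = 2 or 3 mod 4.
Here d = 143, and d mod 4 = 3.
d = 3 mod 4, not 1 (O_K = Z[sqrt(d)]), so disc(K) = 4d = 4 * (143) = 572

572


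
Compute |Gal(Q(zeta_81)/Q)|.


|Gal(Q(zeta_81)/Q)| = phi(81)
= 54

54


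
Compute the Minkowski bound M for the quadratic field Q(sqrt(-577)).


d = -577, d mod 4 = 3, so disc(K) = 4d = -2308; |disc(K)| = 2308
Imaginary quadratic field, so n = 2, s = r2 = 1, r1 = 0
M = (n!/n^n) * (4/pi)^s * sqrt(|disc(K)|) = (2!/2^2) * (4/pi)^1 * sqrt(2308)
= 0.5 * 1.273240 * 48.041649
= 30.5843

30.5843


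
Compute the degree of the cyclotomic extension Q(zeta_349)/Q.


The degree equals Euler's totient phi(349).
349 = 349
phi(349) = 348

348


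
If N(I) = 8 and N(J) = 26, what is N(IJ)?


N(IJ) = N(I) * N(J)
= 8 * 26
= 208

208


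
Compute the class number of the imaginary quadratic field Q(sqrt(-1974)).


K = Q(sqrt(-1974)). d mod 4 = 2, so D = disc(K) = 4d = -7896
h(K) equals the number of primitive reduced positive-definite forms (a, b, c) = a*x^2 + b*x*y + c*y^2 with b^2 - 4ac = D,
where reduced means |b| <= a <= c, with b >= 0 whenever |b| = a or a = c, and primitive means gcd(a, b, c) = 1.
Reduced forces 3a^2 <= |D| = 7896, so 1 <= a <= 51; b must have the parity of D, and c = (b^2 - D)/(4a) must be an integer >= a.
Enumerate a = 1..51, b in [-a, a]:
  a=1: (1, 0, 1974)  [1]
  a=2: (2, 0, 987)  [1]
  a=3: (3, 0, 658)  [1]
  a=4: none
  a=5: (5, -2, 395), (5, 2, 395)  [2]
  a=6: (6, 0, 329)  [1]
  a=7: (7, 0, 282)  [1]
  a=8..9: none
  a=10: (10, -8, 199), (10, 8, 199)  [2]
  a=11..13: none
  a=14: (14, 0, 141)  [1]
  a=15: (15, -12, 134), (15, 12, 134)  [2]
  a=16: none
  a=17: (17, -14, 119), (17, 14, 119)  [2]
  a=18..20: none
  a=21: (21, 0, 94)  [1]
  a=22: none
  a=23: (23, -4, 86), (23, 4, 86)  [2]
  a=24: none
  a=25: (25, -2, 79), (25, 2, 79)  [2]
  a=26..29: none
  a=30: (30, -12, 67), (30, 12, 67)  [2]
  a=31: (31, -28, 70), (31, 28, 70)  [2]
  a=32..33: none
  a=34: (34, -20, 61), (34, 20, 61)  [2]
  a=35: (35, -28, 62), (35, 28, 62)  [2]
  a=36..41: none
  a=42: (42, 0, 47)  [1]
  a=43: (43, -4, 46), (43, 4, 46)  [2]
  a=44..49: none
  a=50: (50, -48, 51), (50, 48, 51)  [2]
  a=51: none
Total reduced forms: 1 + 1 + 1 + 2 + 1 + 1 + 2 + 1 + 2 + 2 + 1 + 2 + 2 + 2 + 2 + 2 + 2 + 1 + 2 + 2 = 32
h = 32

32


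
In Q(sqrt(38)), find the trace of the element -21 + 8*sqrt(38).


Tr(a + b*sqrt(d)) = (a + b*sqrt(d)) + (a - b*sqrt(d)) = 2a
= 2 * (-21)
= -42

-42


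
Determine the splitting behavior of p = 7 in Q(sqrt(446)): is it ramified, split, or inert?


K = Q(sqrt(446)). Since d mod 4 = 2, disc(K) = 1784.
Check p | disc: 1784 mod 7 = 6.
p does not divide disc. Compute Legendre symbol (d/p):
5^((7-1)/2) mod 7 = -1
(d/p) = -1, so p is inert: (p) stays prime with e=1, f=2, g=1.
Therefore p is inert.

inert


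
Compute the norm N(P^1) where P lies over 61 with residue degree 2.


N(P^a) = p^(a*f)
= 61^(1*2)
= 61^2
= 3721

3721


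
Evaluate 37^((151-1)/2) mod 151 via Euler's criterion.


p = 151 is prime and the exponent is (p-1)/2 = 75, so by Euler's criterion 37^75 = (37/151) = +1 or -1 mod 151.
Compute by square-and-multiply:
  75 = 64 + 8 + 2 + 1 (binary 1001011)
  Repeated squaring mod 151: 37^1 = 37, 37^2 = 10, 37^4 = 100, 37^8 = 34, 37^16 = 99, 37^32 = 137, 37^64 = 45
  37^75 = 37^64 * 37^8 * 37^2 * 37^1 = 45 * 34 * 10 * 37 mod 151
    45 * 34 = 1530 = 20 mod 151
    20 * 10 = 200 = 49 mod 151
    49 * 37 = 1813 = 1 mod 151
  37^75 = 1 mod 151
Result 1: 37 is a quadratic residue mod 151.
37^75 mod 151 = 1

1


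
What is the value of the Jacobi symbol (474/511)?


Compute (474/511) via quadratic reciprocity:
  pull out 2: (2/511) = +1  (since 511 mod 8 = 7)
  reciprocity: (237/511) -> +(511/237)
  reduce: (37/237)
  reciprocity: (37/237) -> +(237/37)
  reduce: (15/37)
  reciprocity: (15/37) -> +(37/15)
  reduce: (7/15)
  reciprocity: (7/15) -> -(15/7)
  reduce: (1/7)
  (1/7) = 1
Product of signs = -1

-1


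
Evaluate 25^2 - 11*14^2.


x^2 - d*y^2
= 25^2 - 11*14^2
= 625 - 2156
= -1531

-1531


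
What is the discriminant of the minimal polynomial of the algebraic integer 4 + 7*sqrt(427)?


The element 4 + 7*sqrt(427) has minimal polynomial:
x^2 - 8*x - 20907
Discriminant = (-8)^2 - 4*(-20907)
= 64 + 83628
= 83692

83692


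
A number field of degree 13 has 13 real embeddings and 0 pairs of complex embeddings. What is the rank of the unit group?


By Dirichlet's unit theorem:
rank = r1 + r2 - 1
= 13 + 0 - 1
= 12

12


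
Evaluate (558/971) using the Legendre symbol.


p = 971 is prime, so compute (558/971) with the reciprocity algorithm (Jacobi-symbol steps: pull out 2s via (2/n), flip via reciprocity, reduce):
  pull out 2: (2/971) = -1  (since 971 mod 8 = 3)
  reciprocity: (279/971) -> -(971/279)
  reduce: (134/279)
  pull out 2: (2/279) = +1  (since 279 mod 8 = 7)
  reciprocity: (67/279) -> -(279/67)
  reduce: (11/67)
  reciprocity: (11/67) -> -(67/11)
  reduce: (1/11)
  (1/11) = 1
Product of signs = 1
(558/971) = 1

1


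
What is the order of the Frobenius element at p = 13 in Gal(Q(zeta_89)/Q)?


The Frobenius at p in Gal(Q(zeta_n)/Q) = (Z/nZ)* is the class of p, so its order is ord_89(13), the smallest k >= 1 with 13^k = 1 mod 89.
n = 89 = 89, phi(89) = 88; the order divides phi(n).
Divisors of 88: 1, 2, 4, 8, 11, 22, 44, 88
Repeated squaring mod 89: 13^1 = 13, 13^2 = 80, 13^4 = 81, 13^8 = 64, 13^16 = 2, 13^32 = 4, 13^64 = 16
Test divisors in increasing order:
  k=1: 13^1 = 13 mod 89
  k=2: 13^2 = 80 mod 89
  k=4: 13^4 = 81 mod 89
  k=8: 13^8 = 64 mod 89
  k=11: 13^11 = 64 * 80 * 13 = 77 mod 89
  k=22: 13^22 = 2 * 81 * 80 = 55 mod 89
  k=44: 13^44 = 4 * 64 * 81 = 88 mod 89
  k=88: 13^88 = 16 * 2 * 64 = 1 mod 89  <- first divisor giving 1
Order = 88

88


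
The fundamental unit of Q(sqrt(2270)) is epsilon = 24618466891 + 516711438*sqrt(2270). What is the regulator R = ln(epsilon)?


epsilon = 24618466891 + 516711438*sqrt(2270)
= 4.9237e+10
R = ln(4.9237e+10)
= 24.6199

24.6199


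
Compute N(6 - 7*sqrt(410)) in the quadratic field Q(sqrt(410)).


N(a + b*sqrt(d)) = a^2 - d*b^2
= (6)^2 - (410)*(-7)^2
= 36 - 20090
= -20054

-20054


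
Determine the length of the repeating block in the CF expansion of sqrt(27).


Run the CF algorithm for sqrt(27).
a_0 = floor(sqrt(27)) = 5; set m_0=0, q_0=1.
Recurrence: m' = q*a - m,  q' = (d - m'^2)/q,  a' = floor((a_0 + m')/q').
  step 1: m=5, q=2, a=5
  step 2: m=5, q=1, a=10
a_2 = 2*a_0 = 10, so the period closes here.
sqrt(27) = [5; 5, 10]
Period length = 2

2


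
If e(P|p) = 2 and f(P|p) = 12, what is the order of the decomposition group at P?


|D_P| = e * f
= 2 * 12
= 24

24


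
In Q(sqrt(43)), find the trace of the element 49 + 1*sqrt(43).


Tr(a + b*sqrt(d)) = (a + b*sqrt(d)) + (a - b*sqrt(d)) = 2a
= 2 * (49)
= 98

98


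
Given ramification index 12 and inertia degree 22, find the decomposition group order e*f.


|D_P| = e * f
= 12 * 22
= 264

264


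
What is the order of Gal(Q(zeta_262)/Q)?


|Gal(Q(zeta_262)/Q)| = phi(262)
= 130

130


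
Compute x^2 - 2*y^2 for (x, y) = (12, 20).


x^2 - d*y^2
= 12^2 - 2*20^2
= 144 - 800
= -656

-656


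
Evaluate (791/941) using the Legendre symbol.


p = 941 is prime, so compute (791/941) with the reciprocity algorithm (Jacobi-symbol steps: pull out 2s via (2/n), flip via reciprocity, reduce):
  reciprocity: (791/941) -> +(941/791)
  reduce: (150/791)
  pull out 2: (2/791) = +1  (since 791 mod 8 = 7)
  reciprocity: (75/791) -> -(791/75)
  reduce: (41/75)
  reciprocity: (41/75) -> +(75/41)
  reduce: (34/41)
  pull out 2: (2/41) = +1  (since 41 mod 8 = 1)
  reciprocity: (17/41) -> +(41/17)
  reduce: (7/17)
  reciprocity: (7/17) -> +(17/7)
  reduce: (3/7)
  reciprocity: (3/7) -> -(7/3)
  reduce: (1/3)
  (1/3) = 1
Product of signs = 1
(791/941) = 1

1


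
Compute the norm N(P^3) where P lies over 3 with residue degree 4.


N(P^a) = p^(a*f)
= 3^(3*4)
= 3^12
= 531441

531441


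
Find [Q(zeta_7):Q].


The degree equals Euler's totient phi(7).
7 = 7
phi(7) = 6

6


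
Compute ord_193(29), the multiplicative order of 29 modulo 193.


We want ord_193(29), the smallest k >= 1 with 29^k = 1 mod 193.
n = 193 = 193, phi(193) = 192; the order divides phi(n).
Divisors of 192: 1, 2, 3, 4, 6, 8, 12, 16, 24, 32, 48, 64, 96, 192
Repeated squaring mod 193: 29^1 = 29, 29^2 = 69, 29^4 = 129, 29^8 = 43, 29^16 = 112, 29^32 = 192, 29^64 = 1, 29^128 = 1
Test divisors in increasing order:
  k=1: 29^1 = 29 mod 193
  k=2: 29^2 = 69 mod 193
  k=3: 29^3 = 69 * 29 = 71 mod 193
  k=4: 29^4 = 129 mod 193
  k=6: 29^6 = 129 * 69 = 23 mod 193
  k=8: 29^8 = 43 mod 193
  k=12: 29^12 = 43 * 129 = 143 mod 193
  k=16: 29^16 = 112 mod 193
  k=24: 29^24 = 112 * 43 = 184 mod 193
  k=32: 29^32 = 192 mod 193
  k=48: 29^48 = 192 * 112 = 81 mod 193
  k=64: 29^64 = 1 mod 193  <- first divisor giving 1
Order = 64

64


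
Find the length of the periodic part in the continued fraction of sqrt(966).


Run the CF algorithm for sqrt(966).
a_0 = floor(sqrt(966)) = 31; set m_0=0, q_0=1.
Recurrence: m' = q*a - m,  q' = (d - m'^2)/q,  a' = floor((a_0 + m')/q').
  step 1: m=31, q=5, a=12
  step 2: m=29, q=25, a=2
  step 3: m=21, q=21, a=2
  step 4: m=21, q=25, a=2
  step 5: m=29, q=5, a=12
  step 6: m=31, q=1, a=62
a_6 = 2*a_0 = 62, so the period closes here.
sqrt(966) = [31; 12, 2, 2, 2, 12, 62]
Period length = 6

6


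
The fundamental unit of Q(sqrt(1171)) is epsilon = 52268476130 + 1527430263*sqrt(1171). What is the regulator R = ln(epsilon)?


epsilon = 52268476130 + 1527430263*sqrt(1171)
= 1.0454e+11
R = ln(1.0454e+11)
= 25.3728

25.3728


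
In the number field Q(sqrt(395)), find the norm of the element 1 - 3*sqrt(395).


N(a + b*sqrt(d)) = a^2 - d*b^2
= (1)^2 - (395)*(-3)^2
= 1 - 3555
= -3554

-3554


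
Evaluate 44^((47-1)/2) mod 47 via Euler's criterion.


p = 47 is prime and the exponent is (p-1)/2 = 23, so by Euler's criterion 44^23 = (44/47) = +1 or -1 mod 47.
Compute by square-and-multiply:
  23 = 16 + 4 + 2 + 1 (binary 10111)
  Repeated squaring mod 47: 44^1 = 44, 44^2 = 9, 44^4 = 34, 44^8 = 28, 44^16 = 32
  44^23 = 44^16 * 44^4 * 44^2 * 44^1 = 32 * 34 * 9 * 44 mod 47
    32 * 34 = 1088 = 7 mod 47
    7 * 9 = 63 = 16 mod 47
    16 * 44 = 704 = 46 mod 47
  44^23 = 46 mod 47
Result 46 = p - 1 = -1 mod 47: 44 is a quadratic non-residue mod 47. As a residue in [0, p-1] the value is 46.
44^23 mod 47 = 46

46


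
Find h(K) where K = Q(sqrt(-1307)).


K = Q(sqrt(-1307)). d mod 4 = 1, so D = disc(K) = d = -1307
h(K) equals the number of primitive reduced positive-definite forms (a, b, c) = a*x^2 + b*x*y + c*y^2 with b^2 - 4ac = D,
where reduced means |b| <= a <= c, with b >= 0 whenever |b| = a or a = c, and primitive means gcd(a, b, c) = 1.
Reduced forces 3a^2 <= |D| = 1307, so 1 <= a <= 20; b must have the parity of D, and c = (b^2 - D)/(4a) must be an integer >= a.
Enumerate a = 1..20, b in [-a, a]:
  a=1: (1, 1, 327)  [1]
  a=2: none
  a=3: (3, -1, 109), (3, 1, 109)  [2]
  a=4..6: none
  a=7: (7, -3, 47), (7, 3, 47)  [2]
  a=8: none
  a=9: (9, -5, 37), (9, 5, 37)  [2]
  a=10..16: none
  a=17: (17, -11, 21), (17, 11, 21)  [2]
  a=18: none
  a=19: (19, -17, 21), (19, 17, 21)  [2]
  a=20: none
Total reduced forms: 1 + 2 + 2 + 2 + 2 + 2 = 11
h = 11

11


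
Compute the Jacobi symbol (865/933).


Compute (865/933) via quadratic reciprocity:
  reciprocity: (865/933) -> +(933/865)
  reduce: (68/865)
  pull out 2: (2/865) = +1  (since 865 mod 8 = 1)
  pull out 2: (2/865) = +1  (since 865 mod 8 = 1)
  reciprocity: (17/865) -> +(865/17)
  reduce: (15/17)
  reciprocity: (15/17) -> +(17/15)
  reduce: (2/15)
  pull out 2: (2/15) = +1  (since 15 mod 8 = 7)
  (1/15) = 1
Product of signs = 1

1


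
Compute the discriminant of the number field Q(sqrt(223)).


For K = Q(sqrt(d)) with d squarefree: disc(K) = d if d = 1 mod 4, and disc(K) = 4d if d = 2 or 3 mod 4.
Here d = 223, and d mod 4 = 3.
d = 3 mod 4, not 1 (O_K = Z[sqrt(d)]), so disc(K) = 4d = 4 * (223) = 892

892


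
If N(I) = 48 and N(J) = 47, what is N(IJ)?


N(IJ) = N(I) * N(J)
= 48 * 47
= 2256

2256


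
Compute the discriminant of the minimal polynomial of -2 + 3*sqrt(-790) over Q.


The element -2 + 3*sqrt(-790) has minimal polynomial:
x^2 + 4*x + 7114
Discriminant = (4)^2 - 4*(7114)
= 16 - 28456
= -28440

-28440


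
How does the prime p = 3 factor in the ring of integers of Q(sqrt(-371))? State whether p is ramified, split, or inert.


K = Q(sqrt(-371)). Since d mod 4 = 1, disc(K) = -371.
Check p | disc: -371 mod 3 = 1.
p does not divide disc. Compute Legendre symbol (d/p):
1^((3-1)/2) mod 3 = 1
(d/p) = 1, so p splits: (p) = P*P' with e=1, f=1, g=2.
Therefore p is split.

split


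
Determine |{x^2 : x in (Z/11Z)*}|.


For prime p, the number of non-zero quadratic residues is (p-1)/2.
= (11-1)/2
= 5

5


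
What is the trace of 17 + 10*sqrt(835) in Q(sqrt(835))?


Tr(a + b*sqrt(d)) = (a + b*sqrt(d)) + (a - b*sqrt(d)) = 2a
= 2 * (17)
= 34

34


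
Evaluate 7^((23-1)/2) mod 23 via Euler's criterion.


p = 23 is prime and the exponent is (p-1)/2 = 11, so by Euler's criterion 7^11 = (7/23) = +1 or -1 mod 23.
Compute by square-and-multiply:
  11 = 8 + 2 + 1 (binary 1011)
  Repeated squaring mod 23: 7^1 = 7, 7^2 = 3, 7^4 = 9, 7^8 = 12
  7^11 = 7^8 * 7^2 * 7^1 = 12 * 3 * 7 mod 23
    12 * 3 = 36 = 13 mod 23
    13 * 7 = 91 = 22 mod 23
  7^11 = 22 mod 23
Result 22 = p - 1 = -1 mod 23: 7 is a quadratic non-residue mod 23. As a residue in [0, p-1] the value is 22.
7^11 mod 23 = 22

22


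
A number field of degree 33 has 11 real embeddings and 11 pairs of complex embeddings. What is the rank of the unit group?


By Dirichlet's unit theorem:
rank = r1 + r2 - 1
= 11 + 11 - 1
= 21

21


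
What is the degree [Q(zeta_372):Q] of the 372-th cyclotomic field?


The degree equals Euler's totient phi(372).
372 = 2^2 * 3 * 31
phi(372) = 120

120


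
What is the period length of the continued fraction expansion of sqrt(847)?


Run the CF algorithm for sqrt(847).
a_0 = floor(sqrt(847)) = 29; set m_0=0, q_0=1.
Recurrence: m' = q*a - m,  q' = (d - m'^2)/q,  a' = floor((a_0 + m')/q').
  step 1: m=29, q=6, a=9
  step 2: m=25, q=37, a=1
  step 3: m=12, q=19, a=2
  step 4: m=26, q=9, a=6
  step 5: m=28, q=7, a=8
  step 6: m=28, q=9, a=6
  step 7: m=26, q=19, a=2
  step 8: m=12, q=37, a=1
  step 9: m=25, q=6, a=9
  step 10: m=29, q=1, a=58
a_10 = 2*a_0 = 58, so the period closes here.
sqrt(847) = [29; 9, 1, 2, 6, 8, 6, 2, 1, 9, 58]
Period length = 10

10
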